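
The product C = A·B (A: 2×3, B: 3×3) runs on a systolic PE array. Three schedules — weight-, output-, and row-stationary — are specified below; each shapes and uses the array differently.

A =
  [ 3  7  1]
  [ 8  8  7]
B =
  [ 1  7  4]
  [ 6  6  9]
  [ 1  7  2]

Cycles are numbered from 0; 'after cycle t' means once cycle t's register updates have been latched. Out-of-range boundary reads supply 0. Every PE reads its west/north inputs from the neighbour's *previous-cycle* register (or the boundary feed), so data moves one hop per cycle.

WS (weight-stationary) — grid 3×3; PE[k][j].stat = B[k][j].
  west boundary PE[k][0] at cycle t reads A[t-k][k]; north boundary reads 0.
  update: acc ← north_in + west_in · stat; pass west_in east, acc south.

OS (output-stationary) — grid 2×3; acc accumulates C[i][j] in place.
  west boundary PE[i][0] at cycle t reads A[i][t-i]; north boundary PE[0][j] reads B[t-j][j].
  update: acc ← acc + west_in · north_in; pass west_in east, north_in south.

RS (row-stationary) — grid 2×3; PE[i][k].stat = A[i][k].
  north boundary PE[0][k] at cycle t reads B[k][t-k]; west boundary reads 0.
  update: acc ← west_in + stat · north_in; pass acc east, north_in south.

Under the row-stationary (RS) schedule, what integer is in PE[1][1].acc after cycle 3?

RS 2×3: PE[1][1] cycle-by-cycle (with neighbour feeds):
  @0  [0,1]  acc 0  |  →0  ↓0
  @0  [1,0]  acc 0  |  →0  ↓0
  @0  [1,1]  acc 0  |  →0  ↓0
  @1  [0,1]  acc 45  |  →45  ↓6
  @1  [1,0]  acc 8  |  →8  ↓1
  @1  [1,1]  acc 0  |  →0  ↓0
  @2  [0,1]  acc 63  |  →63  ↓6
  @2  [1,0]  acc 56  |  →56  ↓7
  @2  [1,1]  acc 56  |  →56  ↓6
  @3  [0,1]  acc 75  |  →75  ↓9
  @3  [1,0]  acc 32  |  →32  ↓4
  @3  [1,1]  acc 104  |  →104  ↓6

PE[1][1].acc = 104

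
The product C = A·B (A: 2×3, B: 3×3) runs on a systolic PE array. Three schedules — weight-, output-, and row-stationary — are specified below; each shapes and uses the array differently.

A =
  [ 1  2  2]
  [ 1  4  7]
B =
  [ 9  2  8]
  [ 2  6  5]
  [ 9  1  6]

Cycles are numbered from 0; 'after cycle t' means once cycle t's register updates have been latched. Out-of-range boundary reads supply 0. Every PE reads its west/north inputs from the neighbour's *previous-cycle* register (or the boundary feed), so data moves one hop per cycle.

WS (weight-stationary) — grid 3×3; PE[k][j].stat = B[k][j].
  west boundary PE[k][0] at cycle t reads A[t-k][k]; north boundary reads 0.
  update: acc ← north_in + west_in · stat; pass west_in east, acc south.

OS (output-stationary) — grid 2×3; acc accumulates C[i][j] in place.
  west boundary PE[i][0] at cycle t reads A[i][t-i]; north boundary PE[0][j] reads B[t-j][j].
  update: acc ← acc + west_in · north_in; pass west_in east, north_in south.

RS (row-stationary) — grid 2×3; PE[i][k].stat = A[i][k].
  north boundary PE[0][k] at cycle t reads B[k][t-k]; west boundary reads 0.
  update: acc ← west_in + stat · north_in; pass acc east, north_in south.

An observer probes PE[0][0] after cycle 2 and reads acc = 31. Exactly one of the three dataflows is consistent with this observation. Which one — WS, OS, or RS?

dataflow = OS

WS [3×3] PE[0][0] across cycles:
  after 0 — PE[0][0] acc=9, pass-E 1, pass-S 9
  after 1 — PE[0][0] acc=9, pass-E 1, pass-S 9
  after 2 — PE[0][0] acc=0, pass-E 0, pass-S 0
OS [2×3] PE[0][0] across cycles:
  after 0 — PE[0][0] acc=9, pass-E 1, pass-S 9
  after 1 — PE[0][0] acc=13, pass-E 2, pass-S 2
  after 2 — PE[0][0] acc=31, pass-E 2, pass-S 9
RS [2×3] PE[0][0] across cycles:
  after 0 — PE[0][0] acc=9, pass-E 9, pass-S 9
  after 1 — PE[0][0] acc=2, pass-E 2, pass-S 2
  after 2 — PE[0][0] acc=8, pass-E 8, pass-S 8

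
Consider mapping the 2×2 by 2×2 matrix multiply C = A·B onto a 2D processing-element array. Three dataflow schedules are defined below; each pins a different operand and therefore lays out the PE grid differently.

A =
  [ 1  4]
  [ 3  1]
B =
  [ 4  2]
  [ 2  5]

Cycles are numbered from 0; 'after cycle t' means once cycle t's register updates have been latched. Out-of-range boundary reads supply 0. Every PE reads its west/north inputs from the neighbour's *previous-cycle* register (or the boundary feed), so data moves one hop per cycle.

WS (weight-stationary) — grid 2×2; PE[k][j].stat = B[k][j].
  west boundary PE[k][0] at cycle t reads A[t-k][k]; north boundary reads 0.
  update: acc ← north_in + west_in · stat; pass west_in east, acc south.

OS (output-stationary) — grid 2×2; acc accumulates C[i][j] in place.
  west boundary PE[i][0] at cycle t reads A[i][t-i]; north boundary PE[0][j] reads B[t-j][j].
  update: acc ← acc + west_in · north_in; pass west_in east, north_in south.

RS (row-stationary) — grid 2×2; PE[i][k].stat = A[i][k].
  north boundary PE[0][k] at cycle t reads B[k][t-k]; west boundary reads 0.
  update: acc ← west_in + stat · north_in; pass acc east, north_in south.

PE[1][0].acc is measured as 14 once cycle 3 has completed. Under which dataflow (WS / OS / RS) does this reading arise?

dataflow = OS

WS (2×2 grid), PE[1][0]:
  0: (1,0).acc=0  regs=<0,0>
  1: (1,0).acc=12  regs=<4,12>
  2: (1,0).acc=14  regs=<1,14>
  3: (1,0).acc=0  regs=<0,0>
OS (2×2 grid), PE[1][0]:
  0: (1,0).acc=0  regs=<0,0>
  1: (1,0).acc=12  regs=<3,4>
  2: (1,0).acc=14  regs=<1,2>
  3: (1,0).acc=14  regs=<0,0>
RS (2×2 grid), PE[1][0]:
  0: (1,0).acc=0  regs=<0,0>
  1: (1,0).acc=12  regs=<12,4>
  2: (1,0).acc=6  regs=<6,2>
  3: (1,0).acc=0  regs=<0,0>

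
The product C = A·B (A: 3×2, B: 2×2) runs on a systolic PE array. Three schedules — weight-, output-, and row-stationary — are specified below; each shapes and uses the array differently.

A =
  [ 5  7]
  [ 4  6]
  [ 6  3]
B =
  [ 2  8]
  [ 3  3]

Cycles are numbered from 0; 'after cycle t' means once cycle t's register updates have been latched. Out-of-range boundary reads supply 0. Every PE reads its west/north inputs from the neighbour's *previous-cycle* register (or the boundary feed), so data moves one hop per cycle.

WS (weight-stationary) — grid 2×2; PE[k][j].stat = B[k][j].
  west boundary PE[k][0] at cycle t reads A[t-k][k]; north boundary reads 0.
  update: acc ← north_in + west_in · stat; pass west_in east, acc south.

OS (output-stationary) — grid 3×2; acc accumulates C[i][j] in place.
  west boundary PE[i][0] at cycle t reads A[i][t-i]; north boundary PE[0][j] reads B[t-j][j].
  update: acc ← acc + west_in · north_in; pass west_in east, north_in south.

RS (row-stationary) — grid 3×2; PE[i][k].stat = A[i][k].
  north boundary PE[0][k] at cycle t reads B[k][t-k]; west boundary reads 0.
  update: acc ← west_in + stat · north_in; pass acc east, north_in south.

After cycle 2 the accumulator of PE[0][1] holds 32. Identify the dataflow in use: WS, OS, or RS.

— WS: 2×2; PE[0][1] trace:
  step 0 · PE0,1: acc=0; fwd→0 fwd↓0
  step 1 · PE0,1: acc=40; fwd→5 fwd↓40
  step 2 · PE0,1: acc=32; fwd→4 fwd↓32
— OS: 3×2; PE[0][1] trace:
  step 0 · PE0,1: acc=0; fwd→0 fwd↓0
  step 1 · PE0,1: acc=40; fwd→5 fwd↓8
  step 2 · PE0,1: acc=61; fwd→7 fwd↓3
— RS: 3×2; PE[0][1] trace:
  step 0 · PE0,1: acc=0; fwd→0 fwd↓0
  step 1 · PE0,1: acc=31; fwd→31 fwd↓3
  step 2 · PE0,1: acc=61; fwd→61 fwd↓3

dataflow = WS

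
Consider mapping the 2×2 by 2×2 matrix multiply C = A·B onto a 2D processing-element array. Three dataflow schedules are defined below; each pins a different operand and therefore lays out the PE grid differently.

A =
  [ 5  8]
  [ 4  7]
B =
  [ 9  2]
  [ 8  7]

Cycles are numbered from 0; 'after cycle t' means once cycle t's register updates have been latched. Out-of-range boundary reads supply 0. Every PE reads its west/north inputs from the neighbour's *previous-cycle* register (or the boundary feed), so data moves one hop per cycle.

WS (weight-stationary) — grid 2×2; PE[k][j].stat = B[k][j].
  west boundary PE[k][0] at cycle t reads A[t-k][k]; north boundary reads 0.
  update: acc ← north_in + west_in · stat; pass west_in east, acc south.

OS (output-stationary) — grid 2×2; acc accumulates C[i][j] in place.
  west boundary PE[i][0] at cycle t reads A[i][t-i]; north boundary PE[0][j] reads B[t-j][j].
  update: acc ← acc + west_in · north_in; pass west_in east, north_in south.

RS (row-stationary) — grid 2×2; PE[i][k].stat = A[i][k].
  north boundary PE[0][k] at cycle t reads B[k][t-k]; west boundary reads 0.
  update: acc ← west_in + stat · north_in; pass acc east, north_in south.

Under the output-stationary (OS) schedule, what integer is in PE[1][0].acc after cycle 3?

PE[1][0].acc = 92

Tracing OS — 2×2 array, target PE[1][0]:
  [0] (0,0) acc=45 (h:5 v:9)
  [0] (1,0) acc=0 (h:0 v:0)
  [1] (0,0) acc=109 (h:8 v:8)
  [1] (1,0) acc=36 (h:4 v:9)
  [2] (0,0) acc=109 (h:0 v:0)
  [2] (1,0) acc=92 (h:7 v:8)
  [3] (0,0) acc=109 (h:0 v:0)
  [3] (1,0) acc=92 (h:0 v:0)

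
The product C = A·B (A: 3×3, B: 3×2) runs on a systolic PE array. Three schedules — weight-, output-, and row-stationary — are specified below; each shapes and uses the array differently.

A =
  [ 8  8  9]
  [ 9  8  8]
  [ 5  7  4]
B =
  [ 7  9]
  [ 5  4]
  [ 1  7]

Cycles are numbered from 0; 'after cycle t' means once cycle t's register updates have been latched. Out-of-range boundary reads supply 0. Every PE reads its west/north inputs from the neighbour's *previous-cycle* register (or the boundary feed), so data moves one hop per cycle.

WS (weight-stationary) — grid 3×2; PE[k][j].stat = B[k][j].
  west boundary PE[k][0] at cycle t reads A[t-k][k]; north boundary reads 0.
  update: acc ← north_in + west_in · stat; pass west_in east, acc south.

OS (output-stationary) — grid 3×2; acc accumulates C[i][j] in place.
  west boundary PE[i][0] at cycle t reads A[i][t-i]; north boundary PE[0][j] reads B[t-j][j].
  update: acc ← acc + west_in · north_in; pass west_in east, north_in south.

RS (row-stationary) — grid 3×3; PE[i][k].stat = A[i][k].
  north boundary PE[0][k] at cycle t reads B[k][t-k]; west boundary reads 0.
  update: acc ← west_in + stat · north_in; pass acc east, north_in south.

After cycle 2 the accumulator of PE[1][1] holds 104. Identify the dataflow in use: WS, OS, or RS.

dataflow = WS

WS [3×2] PE[1][1] across cycles:
  [0] (1,1) acc=0 (h:0 v:0)
  [1] (1,1) acc=0 (h:0 v:0)
  [2] (1,1) acc=104 (h:8 v:104)
OS [3×2] PE[1][1] across cycles:
  [0] (1,1) acc=0 (h:0 v:0)
  [1] (1,1) acc=0 (h:0 v:0)
  [2] (1,1) acc=81 (h:9 v:9)
RS [3×3] PE[1][1] across cycles:
  [0] (1,1) acc=0 (h:0 v:0)
  [1] (1,1) acc=0 (h:0 v:0)
  [2] (1,1) acc=103 (h:103 v:5)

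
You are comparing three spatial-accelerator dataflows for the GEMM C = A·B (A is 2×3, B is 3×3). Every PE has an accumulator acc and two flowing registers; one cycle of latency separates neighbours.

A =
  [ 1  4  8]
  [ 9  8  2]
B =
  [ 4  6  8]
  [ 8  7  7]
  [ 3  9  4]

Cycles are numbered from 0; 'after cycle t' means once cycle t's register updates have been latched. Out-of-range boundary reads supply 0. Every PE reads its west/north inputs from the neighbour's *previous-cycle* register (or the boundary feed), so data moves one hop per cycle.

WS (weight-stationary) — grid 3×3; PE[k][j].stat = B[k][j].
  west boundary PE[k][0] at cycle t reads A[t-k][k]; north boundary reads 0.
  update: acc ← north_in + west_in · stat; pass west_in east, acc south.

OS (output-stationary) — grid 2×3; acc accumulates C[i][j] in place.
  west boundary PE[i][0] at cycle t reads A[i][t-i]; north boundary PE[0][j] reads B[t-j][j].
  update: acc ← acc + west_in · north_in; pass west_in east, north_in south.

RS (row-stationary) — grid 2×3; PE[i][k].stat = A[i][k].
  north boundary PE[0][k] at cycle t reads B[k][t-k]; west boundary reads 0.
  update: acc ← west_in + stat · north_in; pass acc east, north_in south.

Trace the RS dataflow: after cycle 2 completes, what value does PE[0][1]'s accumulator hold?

RS on a 2×3 grid — tracing PE[0][1] and its feeders:
  c0 r0c0: 4 / 4 / 4
  c0 r0c1: 0 / 0 / 0
  c1 r0c0: 6 / 6 / 6
  c1 r0c1: 36 / 36 / 8
  c2 r0c0: 8 / 8 / 8
  c2 r0c1: 34 / 34 / 7

PE[0][1].acc = 34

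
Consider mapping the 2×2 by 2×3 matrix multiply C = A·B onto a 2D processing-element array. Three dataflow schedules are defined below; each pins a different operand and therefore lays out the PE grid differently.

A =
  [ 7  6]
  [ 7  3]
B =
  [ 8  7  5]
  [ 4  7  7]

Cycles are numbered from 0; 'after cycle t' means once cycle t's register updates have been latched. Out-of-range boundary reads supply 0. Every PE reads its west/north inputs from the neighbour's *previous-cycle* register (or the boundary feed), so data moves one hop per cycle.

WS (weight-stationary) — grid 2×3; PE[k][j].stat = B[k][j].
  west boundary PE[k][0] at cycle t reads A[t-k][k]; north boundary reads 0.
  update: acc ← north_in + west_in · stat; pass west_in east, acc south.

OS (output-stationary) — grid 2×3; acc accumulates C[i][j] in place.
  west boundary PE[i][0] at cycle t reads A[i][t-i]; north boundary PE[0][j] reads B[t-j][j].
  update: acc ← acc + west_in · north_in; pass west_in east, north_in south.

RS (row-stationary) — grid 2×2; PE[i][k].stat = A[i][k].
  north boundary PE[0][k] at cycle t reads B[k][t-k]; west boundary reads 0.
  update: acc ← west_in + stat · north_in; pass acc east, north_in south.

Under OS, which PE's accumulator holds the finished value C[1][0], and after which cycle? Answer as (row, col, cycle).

OS — PE[1][0] is where C[1][0] collects:
  @0  [1,0]  acc 0  |  →0  ↓0
  @1  [1,0]  acc 56  |  →7  ↓8
  @2  [1,0]  acc 68  |  →3  ↓4

(row, col, cycle) = (1, 0, 2)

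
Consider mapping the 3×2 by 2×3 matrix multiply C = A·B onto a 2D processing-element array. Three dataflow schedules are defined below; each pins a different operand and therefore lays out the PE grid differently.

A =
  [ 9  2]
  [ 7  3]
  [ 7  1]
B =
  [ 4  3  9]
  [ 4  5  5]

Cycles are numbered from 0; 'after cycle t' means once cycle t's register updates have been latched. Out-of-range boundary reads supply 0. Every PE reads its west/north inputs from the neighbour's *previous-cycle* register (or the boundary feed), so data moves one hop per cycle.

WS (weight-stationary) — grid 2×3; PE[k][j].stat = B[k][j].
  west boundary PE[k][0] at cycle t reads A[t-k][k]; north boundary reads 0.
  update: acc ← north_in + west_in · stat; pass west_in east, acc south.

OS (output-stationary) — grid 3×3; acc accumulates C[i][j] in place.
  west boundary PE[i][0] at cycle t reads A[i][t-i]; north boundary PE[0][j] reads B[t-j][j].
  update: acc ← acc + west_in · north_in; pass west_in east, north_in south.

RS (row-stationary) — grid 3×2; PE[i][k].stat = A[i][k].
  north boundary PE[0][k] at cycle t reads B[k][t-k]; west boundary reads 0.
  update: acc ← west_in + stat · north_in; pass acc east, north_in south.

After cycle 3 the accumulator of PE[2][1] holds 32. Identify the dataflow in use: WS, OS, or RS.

— WS: 2×3 array has no PE[2][1].
OS (3×3 grid), PE[2][1]:
  after 0 — PE[2][1] acc=0, pass-E 0, pass-S 0
  after 1 — PE[2][1] acc=0, pass-E 0, pass-S 0
  after 2 — PE[2][1] acc=0, pass-E 0, pass-S 0
  after 3 — PE[2][1] acc=21, pass-E 7, pass-S 3
RS (3×2 grid), PE[2][1]:
  after 0 — PE[2][1] acc=0, pass-E 0, pass-S 0
  after 1 — PE[2][1] acc=0, pass-E 0, pass-S 0
  after 2 — PE[2][1] acc=0, pass-E 0, pass-S 0
  after 3 — PE[2][1] acc=32, pass-E 32, pass-S 4

dataflow = RS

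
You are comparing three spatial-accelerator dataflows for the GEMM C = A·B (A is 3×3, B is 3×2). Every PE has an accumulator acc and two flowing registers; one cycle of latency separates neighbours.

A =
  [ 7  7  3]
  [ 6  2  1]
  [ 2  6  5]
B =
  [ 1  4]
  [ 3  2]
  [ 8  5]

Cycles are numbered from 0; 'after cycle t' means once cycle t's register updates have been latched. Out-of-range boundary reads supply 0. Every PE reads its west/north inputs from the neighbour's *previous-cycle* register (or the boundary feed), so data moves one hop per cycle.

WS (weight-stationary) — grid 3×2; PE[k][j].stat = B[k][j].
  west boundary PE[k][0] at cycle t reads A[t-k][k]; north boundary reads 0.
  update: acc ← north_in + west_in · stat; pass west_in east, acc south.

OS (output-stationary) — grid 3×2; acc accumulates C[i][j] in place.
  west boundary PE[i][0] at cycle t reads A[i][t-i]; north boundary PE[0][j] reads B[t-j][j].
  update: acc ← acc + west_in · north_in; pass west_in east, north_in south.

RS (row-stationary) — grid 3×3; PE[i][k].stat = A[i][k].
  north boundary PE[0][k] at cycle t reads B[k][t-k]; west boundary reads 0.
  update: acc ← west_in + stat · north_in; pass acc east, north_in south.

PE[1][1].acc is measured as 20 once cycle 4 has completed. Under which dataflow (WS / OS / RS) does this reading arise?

dataflow = WS

Under WS (3×2), PE[1][1]:
  t=0 PE[1][1]: acc=0 h=0 v=0
  t=1 PE[1][1]: acc=0 h=0 v=0
  t=2 PE[1][1]: acc=42 h=7 v=42
  t=3 PE[1][1]: acc=28 h=2 v=28
  t=4 PE[1][1]: acc=20 h=6 v=20
Under OS (3×2), PE[1][1]:
  t=0 PE[1][1]: acc=0 h=0 v=0
  t=1 PE[1][1]: acc=0 h=0 v=0
  t=2 PE[1][1]: acc=24 h=6 v=4
  t=3 PE[1][1]: acc=28 h=2 v=2
  t=4 PE[1][1]: acc=33 h=1 v=5
Under RS (3×3), PE[1][1]:
  t=0 PE[1][1]: acc=0 h=0 v=0
  t=1 PE[1][1]: acc=0 h=0 v=0
  t=2 PE[1][1]: acc=12 h=12 v=3
  t=3 PE[1][1]: acc=28 h=28 v=2
  t=4 PE[1][1]: acc=0 h=0 v=0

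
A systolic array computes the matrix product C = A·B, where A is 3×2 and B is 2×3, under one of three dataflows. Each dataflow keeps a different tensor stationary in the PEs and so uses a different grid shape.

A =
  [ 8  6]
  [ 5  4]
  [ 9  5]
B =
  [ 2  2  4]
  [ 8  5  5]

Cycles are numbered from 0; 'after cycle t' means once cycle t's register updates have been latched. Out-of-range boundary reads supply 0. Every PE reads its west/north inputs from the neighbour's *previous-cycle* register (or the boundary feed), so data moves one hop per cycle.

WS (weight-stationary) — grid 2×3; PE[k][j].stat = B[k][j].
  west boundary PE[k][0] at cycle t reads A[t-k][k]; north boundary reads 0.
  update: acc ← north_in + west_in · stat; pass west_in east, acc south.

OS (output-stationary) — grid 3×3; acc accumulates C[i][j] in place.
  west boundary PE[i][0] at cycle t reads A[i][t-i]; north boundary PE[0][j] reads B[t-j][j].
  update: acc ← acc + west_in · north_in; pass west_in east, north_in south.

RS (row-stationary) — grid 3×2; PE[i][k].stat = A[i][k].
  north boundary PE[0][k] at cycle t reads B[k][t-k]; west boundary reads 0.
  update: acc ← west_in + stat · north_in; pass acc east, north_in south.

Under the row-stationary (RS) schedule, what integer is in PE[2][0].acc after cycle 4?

PE[2][0].acc = 36

RS on a 3×2 grid — tracing PE[2][0] and its feeders:
  [0] (1,0) acc=0 (h:0 v:0)
  [0] (2,0) acc=0 (h:0 v:0)
  [1] (1,0) acc=10 (h:10 v:2)
  [1] (2,0) acc=0 (h:0 v:0)
  [2] (1,0) acc=10 (h:10 v:2)
  [2] (2,0) acc=18 (h:18 v:2)
  [3] (1,0) acc=20 (h:20 v:4)
  [3] (2,0) acc=18 (h:18 v:2)
  [4] (1,0) acc=0 (h:0 v:0)
  [4] (2,0) acc=36 (h:36 v:4)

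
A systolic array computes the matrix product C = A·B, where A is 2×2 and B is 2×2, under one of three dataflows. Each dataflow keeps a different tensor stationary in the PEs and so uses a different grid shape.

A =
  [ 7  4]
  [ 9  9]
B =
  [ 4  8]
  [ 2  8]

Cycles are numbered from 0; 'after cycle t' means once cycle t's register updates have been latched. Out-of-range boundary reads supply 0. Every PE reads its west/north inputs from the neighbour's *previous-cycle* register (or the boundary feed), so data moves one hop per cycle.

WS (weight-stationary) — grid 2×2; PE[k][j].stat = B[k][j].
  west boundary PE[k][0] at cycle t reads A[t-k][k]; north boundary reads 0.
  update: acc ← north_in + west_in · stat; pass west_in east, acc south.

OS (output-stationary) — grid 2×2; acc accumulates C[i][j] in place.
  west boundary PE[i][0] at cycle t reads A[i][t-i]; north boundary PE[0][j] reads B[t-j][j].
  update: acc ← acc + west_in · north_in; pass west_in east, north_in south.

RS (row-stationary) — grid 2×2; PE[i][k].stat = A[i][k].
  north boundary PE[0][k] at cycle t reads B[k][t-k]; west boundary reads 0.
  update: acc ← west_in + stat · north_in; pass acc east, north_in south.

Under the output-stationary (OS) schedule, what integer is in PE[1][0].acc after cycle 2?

PE[1][0].acc = 54

OS on a 2×2 grid — tracing PE[1][0] and its feeders:
  cycle 0: PE[0][0] → acc 28, east 7, south 4
  cycle 0: PE[1][0] → acc 0, east 0, south 0
  cycle 1: PE[0][0] → acc 36, east 4, south 2
  cycle 1: PE[1][0] → acc 36, east 9, south 4
  cycle 2: PE[0][0] → acc 36, east 0, south 0
  cycle 2: PE[1][0] → acc 54, east 9, south 2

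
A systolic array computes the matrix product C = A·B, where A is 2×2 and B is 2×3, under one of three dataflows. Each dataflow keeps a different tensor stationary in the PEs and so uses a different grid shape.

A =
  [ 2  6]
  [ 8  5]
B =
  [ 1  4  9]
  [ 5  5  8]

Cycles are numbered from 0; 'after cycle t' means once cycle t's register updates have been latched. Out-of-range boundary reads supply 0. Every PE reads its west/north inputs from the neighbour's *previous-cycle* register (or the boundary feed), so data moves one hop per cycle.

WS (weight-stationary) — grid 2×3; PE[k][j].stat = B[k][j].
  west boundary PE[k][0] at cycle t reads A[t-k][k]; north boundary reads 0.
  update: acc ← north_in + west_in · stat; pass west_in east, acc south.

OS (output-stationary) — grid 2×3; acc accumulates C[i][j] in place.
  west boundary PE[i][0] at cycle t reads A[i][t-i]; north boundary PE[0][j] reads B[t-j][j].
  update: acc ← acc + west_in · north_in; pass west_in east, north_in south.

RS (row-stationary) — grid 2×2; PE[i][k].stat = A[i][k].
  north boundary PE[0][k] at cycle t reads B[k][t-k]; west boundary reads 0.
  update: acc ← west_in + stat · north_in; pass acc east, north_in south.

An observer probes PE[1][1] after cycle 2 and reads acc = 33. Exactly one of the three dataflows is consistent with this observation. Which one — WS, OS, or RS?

dataflow = RS

Under WS (2×3), PE[1][1]:
  c0 r1c1: 0 / 0 / 0
  c1 r1c1: 0 / 0 / 0
  c2 r1c1: 38 / 6 / 38
Under OS (2×3), PE[1][1]:
  c0 r1c1: 0 / 0 / 0
  c1 r1c1: 0 / 0 / 0
  c2 r1c1: 32 / 8 / 4
Under RS (2×2), PE[1][1]:
  c0 r1c1: 0 / 0 / 0
  c1 r1c1: 0 / 0 / 0
  c2 r1c1: 33 / 33 / 5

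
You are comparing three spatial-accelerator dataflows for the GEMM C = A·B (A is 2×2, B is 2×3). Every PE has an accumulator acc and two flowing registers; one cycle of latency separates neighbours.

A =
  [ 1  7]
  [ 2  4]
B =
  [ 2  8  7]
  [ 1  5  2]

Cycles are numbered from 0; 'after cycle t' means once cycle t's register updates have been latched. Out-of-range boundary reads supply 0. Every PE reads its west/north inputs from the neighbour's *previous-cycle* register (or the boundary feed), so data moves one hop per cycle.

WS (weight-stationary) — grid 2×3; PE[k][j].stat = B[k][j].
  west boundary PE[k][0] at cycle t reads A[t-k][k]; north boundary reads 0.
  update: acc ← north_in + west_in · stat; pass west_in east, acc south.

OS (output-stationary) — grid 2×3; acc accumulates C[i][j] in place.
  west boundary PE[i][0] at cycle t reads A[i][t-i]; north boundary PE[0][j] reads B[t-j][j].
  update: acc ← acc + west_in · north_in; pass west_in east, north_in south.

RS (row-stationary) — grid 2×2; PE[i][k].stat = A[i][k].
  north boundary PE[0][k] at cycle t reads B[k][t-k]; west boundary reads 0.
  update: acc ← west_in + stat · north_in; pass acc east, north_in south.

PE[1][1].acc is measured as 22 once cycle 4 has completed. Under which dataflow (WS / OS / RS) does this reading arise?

WS (2×3 grid), PE[1][1]:
  c0 r1c1: 0 / 0 / 0
  c1 r1c1: 0 / 0 / 0
  c2 r1c1: 43 / 7 / 43
  c3 r1c1: 36 / 4 / 36
  c4 r1c1: 0 / 0 / 0
OS (2×3 grid), PE[1][1]:
  c0 r1c1: 0 / 0 / 0
  c1 r1c1: 0 / 0 / 0
  c2 r1c1: 16 / 2 / 8
  c3 r1c1: 36 / 4 / 5
  c4 r1c1: 36 / 0 / 0
RS (2×2 grid), PE[1][1]:
  c0 r1c1: 0 / 0 / 0
  c1 r1c1: 0 / 0 / 0
  c2 r1c1: 8 / 8 / 1
  c3 r1c1: 36 / 36 / 5
  c4 r1c1: 22 / 22 / 2

dataflow = RS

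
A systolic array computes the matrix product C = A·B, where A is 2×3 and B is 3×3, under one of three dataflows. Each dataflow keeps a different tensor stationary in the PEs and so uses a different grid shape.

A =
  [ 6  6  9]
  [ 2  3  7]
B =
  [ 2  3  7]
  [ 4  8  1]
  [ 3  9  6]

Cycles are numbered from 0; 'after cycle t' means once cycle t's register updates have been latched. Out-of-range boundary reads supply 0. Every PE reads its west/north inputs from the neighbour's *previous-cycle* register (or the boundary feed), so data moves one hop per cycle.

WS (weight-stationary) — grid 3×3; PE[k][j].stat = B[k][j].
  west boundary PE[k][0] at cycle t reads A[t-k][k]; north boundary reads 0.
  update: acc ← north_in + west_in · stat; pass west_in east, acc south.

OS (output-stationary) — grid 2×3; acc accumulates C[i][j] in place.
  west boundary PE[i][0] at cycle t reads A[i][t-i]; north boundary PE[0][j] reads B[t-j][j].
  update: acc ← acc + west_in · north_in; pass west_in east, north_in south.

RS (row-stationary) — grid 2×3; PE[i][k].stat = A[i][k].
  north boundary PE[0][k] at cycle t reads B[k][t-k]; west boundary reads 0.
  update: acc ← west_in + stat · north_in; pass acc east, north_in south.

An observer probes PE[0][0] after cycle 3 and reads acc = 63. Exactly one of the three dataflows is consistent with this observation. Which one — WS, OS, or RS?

WS [3×3] PE[0][0] across cycles:
  cycle 0: PE[0][0] → acc 12, east 6, south 12
  cycle 1: PE[0][0] → acc 4, east 2, south 4
  cycle 2: PE[0][0] → acc 0, east 0, south 0
  cycle 3: PE[0][0] → acc 0, east 0, south 0
OS [2×3] PE[0][0] across cycles:
  cycle 0: PE[0][0] → acc 12, east 6, south 2
  cycle 1: PE[0][0] → acc 36, east 6, south 4
  cycle 2: PE[0][0] → acc 63, east 9, south 3
  cycle 3: PE[0][0] → acc 63, east 0, south 0
RS [2×3] PE[0][0] across cycles:
  cycle 0: PE[0][0] → acc 12, east 12, south 2
  cycle 1: PE[0][0] → acc 18, east 18, south 3
  cycle 2: PE[0][0] → acc 42, east 42, south 7
  cycle 3: PE[0][0] → acc 0, east 0, south 0

dataflow = OS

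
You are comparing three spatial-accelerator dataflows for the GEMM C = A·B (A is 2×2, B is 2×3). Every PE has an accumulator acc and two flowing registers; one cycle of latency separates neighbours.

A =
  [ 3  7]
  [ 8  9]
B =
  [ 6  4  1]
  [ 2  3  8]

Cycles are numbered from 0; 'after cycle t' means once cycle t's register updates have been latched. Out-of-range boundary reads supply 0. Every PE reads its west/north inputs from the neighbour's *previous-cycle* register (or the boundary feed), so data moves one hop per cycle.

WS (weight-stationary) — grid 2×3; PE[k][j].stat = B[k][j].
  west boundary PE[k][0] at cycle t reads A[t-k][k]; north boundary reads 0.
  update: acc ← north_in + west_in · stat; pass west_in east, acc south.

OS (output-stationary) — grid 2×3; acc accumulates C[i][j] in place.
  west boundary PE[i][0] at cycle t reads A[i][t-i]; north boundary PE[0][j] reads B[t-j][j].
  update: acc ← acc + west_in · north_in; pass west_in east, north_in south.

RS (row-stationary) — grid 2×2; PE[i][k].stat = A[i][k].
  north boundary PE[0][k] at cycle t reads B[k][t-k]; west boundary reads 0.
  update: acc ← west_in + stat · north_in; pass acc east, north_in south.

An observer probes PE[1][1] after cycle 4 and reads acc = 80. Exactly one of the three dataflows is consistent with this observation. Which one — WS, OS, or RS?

dataflow = RS

WS (2×3 grid), PE[1][1]:
  after 0 — PE[1][1] acc=0, pass-E 0, pass-S 0
  after 1 — PE[1][1] acc=0, pass-E 0, pass-S 0
  after 2 — PE[1][1] acc=33, pass-E 7, pass-S 33
  after 3 — PE[1][1] acc=59, pass-E 9, pass-S 59
  after 4 — PE[1][1] acc=0, pass-E 0, pass-S 0
OS (2×3 grid), PE[1][1]:
  after 0 — PE[1][1] acc=0, pass-E 0, pass-S 0
  after 1 — PE[1][1] acc=0, pass-E 0, pass-S 0
  after 2 — PE[1][1] acc=32, pass-E 8, pass-S 4
  after 3 — PE[1][1] acc=59, pass-E 9, pass-S 3
  after 4 — PE[1][1] acc=59, pass-E 0, pass-S 0
RS (2×2 grid), PE[1][1]:
  after 0 — PE[1][1] acc=0, pass-E 0, pass-S 0
  after 1 — PE[1][1] acc=0, pass-E 0, pass-S 0
  after 2 — PE[1][1] acc=66, pass-E 66, pass-S 2
  after 3 — PE[1][1] acc=59, pass-E 59, pass-S 3
  after 4 — PE[1][1] acc=80, pass-E 80, pass-S 8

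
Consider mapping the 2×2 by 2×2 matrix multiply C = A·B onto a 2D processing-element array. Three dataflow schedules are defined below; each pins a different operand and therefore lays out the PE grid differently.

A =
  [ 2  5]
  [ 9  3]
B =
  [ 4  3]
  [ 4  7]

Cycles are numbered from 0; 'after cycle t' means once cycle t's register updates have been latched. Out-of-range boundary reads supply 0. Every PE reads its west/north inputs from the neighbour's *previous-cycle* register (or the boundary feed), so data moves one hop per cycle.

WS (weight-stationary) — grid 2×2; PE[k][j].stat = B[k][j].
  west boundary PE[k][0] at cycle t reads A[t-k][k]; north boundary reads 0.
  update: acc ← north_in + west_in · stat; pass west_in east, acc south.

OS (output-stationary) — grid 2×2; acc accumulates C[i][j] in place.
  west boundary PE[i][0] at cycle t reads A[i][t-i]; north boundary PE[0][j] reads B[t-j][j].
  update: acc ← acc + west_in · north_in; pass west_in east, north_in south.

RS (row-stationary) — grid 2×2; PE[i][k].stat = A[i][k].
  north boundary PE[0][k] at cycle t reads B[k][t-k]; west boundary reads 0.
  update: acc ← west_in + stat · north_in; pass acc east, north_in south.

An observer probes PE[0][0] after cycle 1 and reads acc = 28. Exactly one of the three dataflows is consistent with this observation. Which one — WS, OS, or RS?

— WS: 2×2; PE[0][0] trace:
  [0] (0,0) acc=8 (h:2 v:8)
  [1] (0,0) acc=36 (h:9 v:36)
— OS: 2×2; PE[0][0] trace:
  [0] (0,0) acc=8 (h:2 v:4)
  [1] (0,0) acc=28 (h:5 v:4)
— RS: 2×2; PE[0][0] trace:
  [0] (0,0) acc=8 (h:8 v:4)
  [1] (0,0) acc=6 (h:6 v:3)

dataflow = OS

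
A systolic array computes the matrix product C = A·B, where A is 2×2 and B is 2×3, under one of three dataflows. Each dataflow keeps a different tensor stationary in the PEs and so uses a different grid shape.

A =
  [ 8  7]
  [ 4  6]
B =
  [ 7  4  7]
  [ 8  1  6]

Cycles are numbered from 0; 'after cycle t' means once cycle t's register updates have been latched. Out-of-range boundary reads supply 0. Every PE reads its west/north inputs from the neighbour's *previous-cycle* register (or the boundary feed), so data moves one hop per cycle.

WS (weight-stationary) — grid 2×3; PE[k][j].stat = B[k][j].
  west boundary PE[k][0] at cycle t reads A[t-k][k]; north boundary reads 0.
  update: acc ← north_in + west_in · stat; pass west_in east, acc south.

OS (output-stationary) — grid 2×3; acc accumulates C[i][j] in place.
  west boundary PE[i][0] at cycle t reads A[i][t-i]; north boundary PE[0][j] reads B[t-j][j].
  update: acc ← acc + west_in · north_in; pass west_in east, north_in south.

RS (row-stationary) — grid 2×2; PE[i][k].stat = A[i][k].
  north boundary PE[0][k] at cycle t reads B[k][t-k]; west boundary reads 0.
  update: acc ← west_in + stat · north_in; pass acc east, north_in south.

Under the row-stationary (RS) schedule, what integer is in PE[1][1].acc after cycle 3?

PE[1][1].acc = 22

RS 2×2: PE[1][1] cycle-by-cycle (with neighbour feeds):
  [0] (0,1) acc=0 (h:0 v:0)
  [0] (1,0) acc=0 (h:0 v:0)
  [0] (1,1) acc=0 (h:0 v:0)
  [1] (0,1) acc=112 (h:112 v:8)
  [1] (1,0) acc=28 (h:28 v:7)
  [1] (1,1) acc=0 (h:0 v:0)
  [2] (0,1) acc=39 (h:39 v:1)
  [2] (1,0) acc=16 (h:16 v:4)
  [2] (1,1) acc=76 (h:76 v:8)
  [3] (0,1) acc=98 (h:98 v:6)
  [3] (1,0) acc=28 (h:28 v:7)
  [3] (1,1) acc=22 (h:22 v:1)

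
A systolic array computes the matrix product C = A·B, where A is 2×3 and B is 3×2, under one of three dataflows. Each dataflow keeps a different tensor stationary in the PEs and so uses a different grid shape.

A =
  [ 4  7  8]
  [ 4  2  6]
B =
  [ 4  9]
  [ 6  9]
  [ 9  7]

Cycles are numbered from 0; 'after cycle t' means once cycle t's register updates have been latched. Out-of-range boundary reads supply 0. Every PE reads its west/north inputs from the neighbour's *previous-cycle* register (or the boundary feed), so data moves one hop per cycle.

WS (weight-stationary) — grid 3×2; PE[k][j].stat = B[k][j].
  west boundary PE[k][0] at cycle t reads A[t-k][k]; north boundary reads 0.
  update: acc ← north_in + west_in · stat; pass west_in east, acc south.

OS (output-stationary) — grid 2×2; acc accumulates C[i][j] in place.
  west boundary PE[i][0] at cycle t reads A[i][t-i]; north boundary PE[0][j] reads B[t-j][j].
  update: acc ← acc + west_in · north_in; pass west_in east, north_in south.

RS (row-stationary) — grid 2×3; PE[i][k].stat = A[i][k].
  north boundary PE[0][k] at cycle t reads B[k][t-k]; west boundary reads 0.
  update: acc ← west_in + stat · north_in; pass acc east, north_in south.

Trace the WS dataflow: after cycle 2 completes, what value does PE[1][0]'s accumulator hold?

PE[1][0].acc = 28

WS 3×2: PE[1][0] cycle-by-cycle (with neighbour feeds):
  [0] (0,0) acc=16 (h:4 v:16)
  [0] (1,0) acc=0 (h:0 v:0)
  [1] (0,0) acc=16 (h:4 v:16)
  [1] (1,0) acc=58 (h:7 v:58)
  [2] (0,0) acc=0 (h:0 v:0)
  [2] (1,0) acc=28 (h:2 v:28)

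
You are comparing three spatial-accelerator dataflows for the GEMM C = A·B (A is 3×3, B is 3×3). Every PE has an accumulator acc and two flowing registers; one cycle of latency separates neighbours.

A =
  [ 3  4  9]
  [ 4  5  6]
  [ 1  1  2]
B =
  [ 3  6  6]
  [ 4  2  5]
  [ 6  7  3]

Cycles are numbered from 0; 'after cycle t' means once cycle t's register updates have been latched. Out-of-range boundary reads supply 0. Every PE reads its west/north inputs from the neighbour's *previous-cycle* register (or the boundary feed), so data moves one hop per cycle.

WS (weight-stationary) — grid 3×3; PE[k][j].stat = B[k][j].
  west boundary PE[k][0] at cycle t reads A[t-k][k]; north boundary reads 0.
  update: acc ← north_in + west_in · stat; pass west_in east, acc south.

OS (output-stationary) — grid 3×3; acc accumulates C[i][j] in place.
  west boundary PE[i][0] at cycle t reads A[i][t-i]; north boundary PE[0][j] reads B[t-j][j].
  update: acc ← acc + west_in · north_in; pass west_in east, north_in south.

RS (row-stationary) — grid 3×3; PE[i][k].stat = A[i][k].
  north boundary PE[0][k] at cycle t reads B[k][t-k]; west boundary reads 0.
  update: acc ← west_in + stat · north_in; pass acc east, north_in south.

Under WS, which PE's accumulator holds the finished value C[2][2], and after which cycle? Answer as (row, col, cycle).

(row, col, cycle) = (2, 2, 6)

WS — PE[2][2] is where C[2][2] collects:
  cycle 0: PE[2][2] → acc 0, east 0, south 0
  cycle 1: PE[2][2] → acc 0, east 0, south 0
  cycle 2: PE[2][2] → acc 0, east 0, south 0
  cycle 3: PE[2][2] → acc 0, east 0, south 0
  cycle 4: PE[2][2] → acc 65, east 9, south 65
  cycle 5: PE[2][2] → acc 67, east 6, south 67
  cycle 6: PE[2][2] → acc 17, east 2, south 17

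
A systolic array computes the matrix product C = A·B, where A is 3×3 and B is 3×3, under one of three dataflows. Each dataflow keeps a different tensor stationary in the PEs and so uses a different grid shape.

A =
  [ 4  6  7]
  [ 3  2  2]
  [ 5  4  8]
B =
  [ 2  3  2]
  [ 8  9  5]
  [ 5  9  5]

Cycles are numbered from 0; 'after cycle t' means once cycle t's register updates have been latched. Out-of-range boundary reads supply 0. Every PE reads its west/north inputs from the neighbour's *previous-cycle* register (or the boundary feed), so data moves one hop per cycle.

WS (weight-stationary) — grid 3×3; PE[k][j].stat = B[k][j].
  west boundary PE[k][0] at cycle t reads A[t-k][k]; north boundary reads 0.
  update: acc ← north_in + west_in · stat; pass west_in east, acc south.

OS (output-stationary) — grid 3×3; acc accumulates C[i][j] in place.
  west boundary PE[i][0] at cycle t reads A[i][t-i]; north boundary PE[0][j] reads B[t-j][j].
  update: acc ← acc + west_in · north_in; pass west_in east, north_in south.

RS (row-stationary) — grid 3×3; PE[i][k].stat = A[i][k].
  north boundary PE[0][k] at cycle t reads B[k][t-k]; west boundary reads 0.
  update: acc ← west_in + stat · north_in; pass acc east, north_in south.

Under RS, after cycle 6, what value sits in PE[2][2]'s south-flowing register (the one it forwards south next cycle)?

register = 5

RS on a 3×3 grid — tracing PE[2][2] and its feeders:
  step 0 · PE1,2: acc=0; fwd→0 fwd↓0
  step 0 · PE2,1: acc=0; fwd→0 fwd↓0
  step 0 · PE2,2: acc=0; fwd→0 fwd↓0
  step 1 · PE1,2: acc=0; fwd→0 fwd↓0
  step 1 · PE2,1: acc=0; fwd→0 fwd↓0
  step 1 · PE2,2: acc=0; fwd→0 fwd↓0
  step 2 · PE1,2: acc=0; fwd→0 fwd↓0
  step 2 · PE2,1: acc=0; fwd→0 fwd↓0
  step 2 · PE2,2: acc=0; fwd→0 fwd↓0
  step 3 · PE1,2: acc=32; fwd→32 fwd↓5
  step 3 · PE2,1: acc=42; fwd→42 fwd↓8
  step 3 · PE2,2: acc=0; fwd→0 fwd↓0
  step 4 · PE1,2: acc=45; fwd→45 fwd↓9
  step 4 · PE2,1: acc=51; fwd→51 fwd↓9
  step 4 · PE2,2: acc=82; fwd→82 fwd↓5
  step 5 · PE1,2: acc=26; fwd→26 fwd↓5
  step 5 · PE2,1: acc=30; fwd→30 fwd↓5
  step 5 · PE2,2: acc=123; fwd→123 fwd↓9
  step 6 · PE1,2: acc=0; fwd→0 fwd↓0
  step 6 · PE2,1: acc=0; fwd→0 fwd↓0
  step 6 · PE2,2: acc=70; fwd→70 fwd↓5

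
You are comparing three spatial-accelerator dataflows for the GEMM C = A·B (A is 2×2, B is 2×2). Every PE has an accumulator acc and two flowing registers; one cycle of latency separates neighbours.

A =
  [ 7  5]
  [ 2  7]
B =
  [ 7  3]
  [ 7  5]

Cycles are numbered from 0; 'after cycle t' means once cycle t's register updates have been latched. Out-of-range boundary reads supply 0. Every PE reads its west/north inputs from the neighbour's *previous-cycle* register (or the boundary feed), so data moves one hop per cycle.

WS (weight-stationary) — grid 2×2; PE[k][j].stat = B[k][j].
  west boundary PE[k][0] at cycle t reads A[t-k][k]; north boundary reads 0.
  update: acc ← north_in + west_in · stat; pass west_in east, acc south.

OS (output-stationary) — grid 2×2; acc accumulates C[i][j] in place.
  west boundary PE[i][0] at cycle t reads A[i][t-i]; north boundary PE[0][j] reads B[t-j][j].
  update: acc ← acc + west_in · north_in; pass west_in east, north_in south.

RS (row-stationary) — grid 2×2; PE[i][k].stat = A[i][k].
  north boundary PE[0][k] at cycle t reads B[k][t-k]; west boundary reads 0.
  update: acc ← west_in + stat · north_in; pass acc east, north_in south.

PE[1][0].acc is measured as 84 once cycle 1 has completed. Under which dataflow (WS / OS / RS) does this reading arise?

dataflow = WS

WS [2×2] PE[1][0] across cycles:
  @0  [1,0]  acc 0  |  →0  ↓0
  @1  [1,0]  acc 84  |  →5  ↓84
OS [2×2] PE[1][0] across cycles:
  @0  [1,0]  acc 0  |  →0  ↓0
  @1  [1,0]  acc 14  |  →2  ↓7
RS [2×2] PE[1][0] across cycles:
  @0  [1,0]  acc 0  |  →0  ↓0
  @1  [1,0]  acc 14  |  →14  ↓7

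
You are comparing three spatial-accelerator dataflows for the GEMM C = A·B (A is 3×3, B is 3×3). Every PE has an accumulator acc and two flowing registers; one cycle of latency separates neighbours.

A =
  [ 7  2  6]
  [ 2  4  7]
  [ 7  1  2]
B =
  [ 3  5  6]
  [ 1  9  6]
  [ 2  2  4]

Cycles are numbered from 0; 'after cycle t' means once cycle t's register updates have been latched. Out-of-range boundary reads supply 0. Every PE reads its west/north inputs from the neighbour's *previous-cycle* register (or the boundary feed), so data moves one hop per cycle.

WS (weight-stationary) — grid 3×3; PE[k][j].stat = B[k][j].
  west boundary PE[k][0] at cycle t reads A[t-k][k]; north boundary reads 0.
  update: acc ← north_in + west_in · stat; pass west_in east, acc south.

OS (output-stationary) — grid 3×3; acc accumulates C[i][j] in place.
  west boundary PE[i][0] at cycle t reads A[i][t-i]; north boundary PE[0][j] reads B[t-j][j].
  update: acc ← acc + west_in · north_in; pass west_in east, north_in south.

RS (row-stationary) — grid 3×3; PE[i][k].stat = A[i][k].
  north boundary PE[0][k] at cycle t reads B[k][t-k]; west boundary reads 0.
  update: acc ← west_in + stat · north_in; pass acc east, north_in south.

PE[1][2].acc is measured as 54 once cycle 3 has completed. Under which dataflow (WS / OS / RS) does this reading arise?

— WS: 3×3; PE[1][2] trace:
  t=0 PE[1][2]: acc=0 h=0 v=0
  t=1 PE[1][2]: acc=0 h=0 v=0
  t=2 PE[1][2]: acc=0 h=0 v=0
  t=3 PE[1][2]: acc=54 h=2 v=54
— OS: 3×3; PE[1][2] trace:
  t=0 PE[1][2]: acc=0 h=0 v=0
  t=1 PE[1][2]: acc=0 h=0 v=0
  t=2 PE[1][2]: acc=0 h=0 v=0
  t=3 PE[1][2]: acc=12 h=2 v=6
— RS: 3×3; PE[1][2] trace:
  t=0 PE[1][2]: acc=0 h=0 v=0
  t=1 PE[1][2]: acc=0 h=0 v=0
  t=2 PE[1][2]: acc=0 h=0 v=0
  t=3 PE[1][2]: acc=24 h=24 v=2

dataflow = WS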